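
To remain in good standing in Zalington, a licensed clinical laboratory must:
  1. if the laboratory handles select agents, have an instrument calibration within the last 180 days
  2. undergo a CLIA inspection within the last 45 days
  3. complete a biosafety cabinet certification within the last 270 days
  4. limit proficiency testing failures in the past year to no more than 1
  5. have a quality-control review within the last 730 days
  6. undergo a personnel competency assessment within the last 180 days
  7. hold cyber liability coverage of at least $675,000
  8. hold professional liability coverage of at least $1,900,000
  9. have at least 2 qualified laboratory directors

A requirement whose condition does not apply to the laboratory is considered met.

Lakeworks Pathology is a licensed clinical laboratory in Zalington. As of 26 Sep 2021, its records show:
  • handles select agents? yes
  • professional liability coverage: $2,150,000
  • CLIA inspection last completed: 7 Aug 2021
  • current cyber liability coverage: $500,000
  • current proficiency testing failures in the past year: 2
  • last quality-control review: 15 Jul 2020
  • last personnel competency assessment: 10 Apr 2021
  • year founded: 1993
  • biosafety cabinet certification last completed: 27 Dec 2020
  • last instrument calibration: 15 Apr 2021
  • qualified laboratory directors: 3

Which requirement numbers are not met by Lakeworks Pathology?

1. condition 'handles select agents' holds; instrument calibration 164 days ago vs limit 180 → met
2. CLIA inspection 50 days ago vs limit 45 → not met
3. biosafety cabinet certification 273 days ago vs limit 270 → not met
4. proficiency testing failures in the past year 2 > 1 → not met
5. quality-control review 438 days ago vs limit 730 → met
6. personnel competency assessment 169 days ago vs limit 180 → met
7. cyber liability coverage $500,000 < $675,000 → not met
8. professional liability coverage $2,150,000 ≥ $1,900,000 → met
9. qualified laboratory directors 3 ≥ 2 → met
Not met: 2, 3, 4, 7

2, 3, 4, 7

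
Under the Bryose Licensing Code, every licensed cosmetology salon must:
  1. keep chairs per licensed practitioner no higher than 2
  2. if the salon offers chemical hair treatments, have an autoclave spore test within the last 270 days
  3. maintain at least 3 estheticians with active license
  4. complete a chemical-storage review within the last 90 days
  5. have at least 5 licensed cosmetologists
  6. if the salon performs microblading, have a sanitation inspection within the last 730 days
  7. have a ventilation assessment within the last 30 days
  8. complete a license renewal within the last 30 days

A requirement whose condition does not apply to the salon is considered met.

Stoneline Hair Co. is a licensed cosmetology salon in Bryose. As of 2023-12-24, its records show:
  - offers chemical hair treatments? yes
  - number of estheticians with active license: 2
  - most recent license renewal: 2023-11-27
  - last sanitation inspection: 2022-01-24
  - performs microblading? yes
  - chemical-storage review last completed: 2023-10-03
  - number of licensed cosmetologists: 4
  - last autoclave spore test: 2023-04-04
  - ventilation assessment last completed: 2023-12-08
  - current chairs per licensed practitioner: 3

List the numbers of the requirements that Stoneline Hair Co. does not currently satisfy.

1, 3, 5

1. chairs per licensed practitioner 3 > 2 → not met
2. condition 'offers chemical hair treatments' holds; autoclave spore test 264 days ago vs limit 270 → met
3. estheticians with active license 2 < 3 → not met
4. chemical-storage review 82 days ago vs limit 90 → met
5. licensed cosmetologists 4 < 5 → not met
6. condition 'performs microblading' holds; sanitation inspection 699 days ago vs limit 730 → met
7. ventilation assessment 16 days ago vs limit 30 → met
8. license renewal 27 days ago vs limit 30 → met
Not met: 1, 3, 5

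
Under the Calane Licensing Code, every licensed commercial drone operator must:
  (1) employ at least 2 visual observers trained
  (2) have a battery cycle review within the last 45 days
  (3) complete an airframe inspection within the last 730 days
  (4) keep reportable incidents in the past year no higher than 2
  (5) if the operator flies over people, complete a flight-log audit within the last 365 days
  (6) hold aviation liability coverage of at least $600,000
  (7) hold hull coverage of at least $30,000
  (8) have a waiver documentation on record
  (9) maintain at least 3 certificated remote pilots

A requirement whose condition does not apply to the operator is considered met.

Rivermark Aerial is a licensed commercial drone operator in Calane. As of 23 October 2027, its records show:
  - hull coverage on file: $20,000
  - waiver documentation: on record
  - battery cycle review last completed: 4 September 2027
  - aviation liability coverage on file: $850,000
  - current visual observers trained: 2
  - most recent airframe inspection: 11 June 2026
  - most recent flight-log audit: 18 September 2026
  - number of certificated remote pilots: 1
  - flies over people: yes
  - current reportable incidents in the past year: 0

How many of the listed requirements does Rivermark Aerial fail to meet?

1. visual observers trained 2 ≥ 2 → met
2. battery cycle review 49 days ago vs limit 45 → not met
3. airframe inspection 499 days ago vs limit 730 → met
4. reportable incidents in the past year 0 ≤ 2 → met
5. condition 'flies over people' holds; flight-log audit 400 days ago vs limit 365 → not met
6. aviation liability coverage $850,000 ≥ $600,000 → met
7. hull coverage $20,000 < $30,000 → not met
8. waiver documentation present → met
9. certificated remote pilots 1 < 3 → not met
Not met: 4 of 9

4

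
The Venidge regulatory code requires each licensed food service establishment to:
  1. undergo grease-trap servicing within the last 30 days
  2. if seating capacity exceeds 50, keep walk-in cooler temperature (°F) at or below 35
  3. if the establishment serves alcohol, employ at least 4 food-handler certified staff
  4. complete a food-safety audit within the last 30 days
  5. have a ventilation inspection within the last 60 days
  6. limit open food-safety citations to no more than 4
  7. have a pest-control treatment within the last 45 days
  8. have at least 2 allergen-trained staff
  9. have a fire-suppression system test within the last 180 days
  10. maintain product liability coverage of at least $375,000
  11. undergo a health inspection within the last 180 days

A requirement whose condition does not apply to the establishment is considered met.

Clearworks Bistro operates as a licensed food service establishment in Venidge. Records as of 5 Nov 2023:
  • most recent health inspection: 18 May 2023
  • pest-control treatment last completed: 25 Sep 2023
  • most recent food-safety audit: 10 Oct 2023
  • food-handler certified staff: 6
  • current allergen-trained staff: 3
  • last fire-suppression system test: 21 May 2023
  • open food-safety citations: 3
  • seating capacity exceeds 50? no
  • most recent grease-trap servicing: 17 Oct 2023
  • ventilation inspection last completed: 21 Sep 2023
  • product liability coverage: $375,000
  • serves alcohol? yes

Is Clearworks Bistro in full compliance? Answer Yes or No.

1. grease-trap servicing 19 days ago vs limit 30 → met
2. condition 'seating capacity exceeds 50' does not hold → requirement n/a → met
3. condition 'serves alcohol' holds; food-handler certified staff 6 ≥ 4 → met
4. food-safety audit 26 days ago vs limit 30 → met
5. ventilation inspection 45 days ago vs limit 60 → met
6. open food-safety citations 3 ≤ 4 → met
7. pest-control treatment 41 days ago vs limit 45 → met
8. allergen-trained staff 3 ≥ 2 → met
9. fire-suppression system test 168 days ago vs limit 180 → met
10. product liability coverage $375,000 ≥ $375,000 → met
11. health inspection 171 days ago vs limit 180 → met
All met.

Yes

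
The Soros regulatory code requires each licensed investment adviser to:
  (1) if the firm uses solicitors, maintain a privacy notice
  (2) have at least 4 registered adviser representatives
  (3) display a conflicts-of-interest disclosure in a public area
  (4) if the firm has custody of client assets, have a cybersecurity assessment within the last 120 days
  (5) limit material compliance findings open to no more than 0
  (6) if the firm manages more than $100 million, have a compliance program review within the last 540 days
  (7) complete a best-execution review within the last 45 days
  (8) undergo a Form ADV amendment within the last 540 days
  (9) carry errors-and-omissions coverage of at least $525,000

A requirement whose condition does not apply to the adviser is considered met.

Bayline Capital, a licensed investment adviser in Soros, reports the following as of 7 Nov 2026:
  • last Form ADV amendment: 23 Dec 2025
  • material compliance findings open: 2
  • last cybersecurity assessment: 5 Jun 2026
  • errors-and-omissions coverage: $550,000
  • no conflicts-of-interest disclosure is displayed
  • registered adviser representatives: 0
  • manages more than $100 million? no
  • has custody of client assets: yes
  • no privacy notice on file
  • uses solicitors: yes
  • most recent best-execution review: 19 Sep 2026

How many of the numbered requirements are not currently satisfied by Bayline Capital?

1. condition 'uses solicitors' holds; privacy notice absent → not met
2. registered adviser representatives 0 < 4 → not met
3. conflicts-of-interest disclosure absent → not met
4. condition 'has custody of client assets' holds; cybersecurity assessment 155 days ago vs limit 120 → not met
5. material compliance findings open 2 > 0 → not met
6. condition 'manages more than $100 million' does not hold → requirement n/a → met
7. best-execution review 49 days ago vs limit 45 → not met
8. Form ADV amendment 319 days ago vs limit 540 → met
9. errors-and-omissions coverage $550,000 ≥ $525,000 → met
Not met: 6 of 9

6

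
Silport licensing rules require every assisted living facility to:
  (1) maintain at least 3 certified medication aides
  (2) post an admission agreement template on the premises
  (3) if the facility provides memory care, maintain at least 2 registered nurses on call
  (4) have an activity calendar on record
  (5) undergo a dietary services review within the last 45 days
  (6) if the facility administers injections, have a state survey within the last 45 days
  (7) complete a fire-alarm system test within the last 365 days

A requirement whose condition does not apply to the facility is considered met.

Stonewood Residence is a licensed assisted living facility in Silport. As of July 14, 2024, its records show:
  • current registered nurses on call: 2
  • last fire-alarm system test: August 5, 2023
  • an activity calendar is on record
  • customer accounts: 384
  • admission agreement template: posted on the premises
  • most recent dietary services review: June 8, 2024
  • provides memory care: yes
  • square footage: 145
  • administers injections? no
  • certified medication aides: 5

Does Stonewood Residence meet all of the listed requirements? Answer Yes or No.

1. certified medication aides 5 ≥ 3 → met
2. admission agreement template present → met
3. condition 'provides memory care' holds; registered nurses on call 2 ≥ 2 → met
4. activity calendar present → met
5. dietary services review 36 days ago vs limit 45 → met
6. condition 'administers injections' does not hold → requirement n/a → met
7. fire-alarm system test 344 days ago vs limit 365 → met
All met.

Yes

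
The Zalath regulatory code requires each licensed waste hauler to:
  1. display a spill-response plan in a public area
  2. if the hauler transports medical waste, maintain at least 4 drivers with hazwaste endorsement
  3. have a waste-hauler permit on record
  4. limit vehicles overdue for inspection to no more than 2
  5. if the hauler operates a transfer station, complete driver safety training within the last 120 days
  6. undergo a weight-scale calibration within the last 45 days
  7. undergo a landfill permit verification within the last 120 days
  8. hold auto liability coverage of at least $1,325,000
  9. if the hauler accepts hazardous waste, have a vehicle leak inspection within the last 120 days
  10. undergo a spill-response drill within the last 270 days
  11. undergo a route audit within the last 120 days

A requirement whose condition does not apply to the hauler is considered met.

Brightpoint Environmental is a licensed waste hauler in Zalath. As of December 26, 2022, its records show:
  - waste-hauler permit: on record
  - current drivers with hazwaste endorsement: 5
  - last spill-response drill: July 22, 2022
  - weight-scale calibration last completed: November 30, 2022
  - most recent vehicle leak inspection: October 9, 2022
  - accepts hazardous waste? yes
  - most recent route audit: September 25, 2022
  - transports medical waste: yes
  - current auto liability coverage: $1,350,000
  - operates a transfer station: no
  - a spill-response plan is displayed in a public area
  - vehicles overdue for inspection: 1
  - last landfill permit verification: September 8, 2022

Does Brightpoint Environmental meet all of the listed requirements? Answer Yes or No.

1. spill-response plan present → met
2. condition 'transports medical waste' holds; drivers with hazwaste endorsement 5 ≥ 4 → met
3. waste-hauler permit present → met
4. vehicles overdue for inspection 1 ≤ 2 → met
5. condition 'operates a transfer station' does not hold → requirement n/a → met
6. weight-scale calibration 26 days ago vs limit 45 → met
7. landfill permit verification 109 days ago vs limit 120 → met
8. auto liability coverage $1,350,000 ≥ $1,325,000 → met
9. condition 'accepts hazardous waste' holds; vehicle leak inspection 78 days ago vs limit 120 → met
10. spill-response drill 157 days ago vs limit 270 → met
11. route audit 92 days ago vs limit 120 → met
All met.

Yes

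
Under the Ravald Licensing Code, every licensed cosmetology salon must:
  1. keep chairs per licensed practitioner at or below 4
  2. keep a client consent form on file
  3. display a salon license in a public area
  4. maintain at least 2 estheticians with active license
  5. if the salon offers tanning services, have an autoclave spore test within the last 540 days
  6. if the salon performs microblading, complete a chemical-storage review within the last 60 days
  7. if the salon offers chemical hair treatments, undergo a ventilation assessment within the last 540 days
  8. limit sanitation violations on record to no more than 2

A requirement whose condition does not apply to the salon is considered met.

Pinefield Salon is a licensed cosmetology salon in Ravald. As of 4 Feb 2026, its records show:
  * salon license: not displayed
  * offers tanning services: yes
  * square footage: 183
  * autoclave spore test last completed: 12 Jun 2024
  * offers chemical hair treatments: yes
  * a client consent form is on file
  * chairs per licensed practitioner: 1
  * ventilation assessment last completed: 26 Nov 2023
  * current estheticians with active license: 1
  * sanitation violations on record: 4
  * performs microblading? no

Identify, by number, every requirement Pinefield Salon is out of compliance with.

1. chairs per licensed practitioner 1 ≤ 4 → met
2. client consent form present → met
3. salon license absent → not met
4. estheticians with active license 1 < 2 → not met
5. condition 'offers tanning services' holds; autoclave spore test 602 days ago vs limit 540 → not met
6. condition 'performs microblading' does not hold → requirement n/a → met
7. condition 'offers chemical hair treatments' holds; ventilation assessment 801 days ago vs limit 540 → not met
8. sanitation violations on record 4 > 2 → not met
Not met: 3, 4, 5, 7, 8

3, 4, 5, 7, 8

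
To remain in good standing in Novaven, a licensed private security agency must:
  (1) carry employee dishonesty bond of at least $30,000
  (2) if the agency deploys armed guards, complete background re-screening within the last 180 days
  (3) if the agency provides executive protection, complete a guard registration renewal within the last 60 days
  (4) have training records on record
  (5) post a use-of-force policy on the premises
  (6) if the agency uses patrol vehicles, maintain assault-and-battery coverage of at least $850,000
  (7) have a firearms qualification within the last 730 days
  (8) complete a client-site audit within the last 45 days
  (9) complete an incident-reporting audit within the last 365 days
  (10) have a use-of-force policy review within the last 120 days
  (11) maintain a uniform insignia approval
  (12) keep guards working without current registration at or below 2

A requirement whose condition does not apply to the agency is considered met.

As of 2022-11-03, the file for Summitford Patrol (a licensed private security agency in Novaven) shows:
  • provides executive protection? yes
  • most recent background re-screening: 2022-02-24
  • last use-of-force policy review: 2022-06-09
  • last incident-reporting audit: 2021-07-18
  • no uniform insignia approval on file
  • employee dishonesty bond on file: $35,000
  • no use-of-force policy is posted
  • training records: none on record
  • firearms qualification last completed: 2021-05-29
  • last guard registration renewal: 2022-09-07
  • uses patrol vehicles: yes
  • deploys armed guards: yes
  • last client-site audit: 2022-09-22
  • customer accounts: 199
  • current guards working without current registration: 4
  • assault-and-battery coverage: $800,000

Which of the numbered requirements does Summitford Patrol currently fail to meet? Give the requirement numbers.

2, 4, 5, 6, 9, 10, 11, 12

1. employee dishonesty bond $35,000 ≥ $30,000 → met
2. condition 'deploys armed guards' holds; background re-screening 252 days ago vs limit 180 → not met
3. condition 'provides executive protection' holds; guard registration renewal 57 days ago vs limit 60 → met
4. training records absent → not met
5. use-of-force policy absent → not met
6. condition 'uses patrol vehicles' holds; assault-and-battery coverage $800,000 < $850,000 → not met
7. firearms qualification 523 days ago vs limit 730 → met
8. client-site audit 42 days ago vs limit 45 → met
9. incident-reporting audit 473 days ago vs limit 365 → not met
10. use-of-force policy review 147 days ago vs limit 120 → not met
11. uniform insignia approval absent → not met
12. guards working without current registration 4 > 2 → not met
Not met: 2, 4, 5, 6, 9, 10, 11, 12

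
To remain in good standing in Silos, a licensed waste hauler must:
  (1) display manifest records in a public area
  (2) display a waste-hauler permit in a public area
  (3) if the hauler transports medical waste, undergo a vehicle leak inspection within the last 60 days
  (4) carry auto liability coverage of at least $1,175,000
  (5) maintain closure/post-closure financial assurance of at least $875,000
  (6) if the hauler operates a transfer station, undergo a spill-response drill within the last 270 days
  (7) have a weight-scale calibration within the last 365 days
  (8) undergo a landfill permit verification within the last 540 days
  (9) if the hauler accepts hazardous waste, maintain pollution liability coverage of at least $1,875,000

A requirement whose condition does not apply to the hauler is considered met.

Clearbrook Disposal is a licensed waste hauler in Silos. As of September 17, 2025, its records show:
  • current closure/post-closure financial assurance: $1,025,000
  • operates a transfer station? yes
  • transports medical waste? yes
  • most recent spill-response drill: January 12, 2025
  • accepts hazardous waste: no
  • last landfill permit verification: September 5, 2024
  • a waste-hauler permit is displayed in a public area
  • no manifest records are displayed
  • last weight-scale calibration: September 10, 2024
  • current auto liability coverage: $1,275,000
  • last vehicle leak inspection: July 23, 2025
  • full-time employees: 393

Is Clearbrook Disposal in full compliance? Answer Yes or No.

1. manifest records absent → not met
2. waste-hauler permit present → met
3. condition 'transports medical waste' holds; vehicle leak inspection 56 days ago vs limit 60 → met
4. auto liability coverage $1,275,000 ≥ $1,175,000 → met
5. closure/post-closure financial assurance $1,025,000 ≥ $875,000 → met
6. condition 'operates a transfer station' holds; spill-response drill 248 days ago vs limit 270 → met
7. weight-scale calibration 372 days ago vs limit 365 → not met
8. landfill permit verification 377 days ago vs limit 540 → met
9. condition 'accepts hazardous waste' does not hold → requirement n/a → met
Not met: 1, 7

No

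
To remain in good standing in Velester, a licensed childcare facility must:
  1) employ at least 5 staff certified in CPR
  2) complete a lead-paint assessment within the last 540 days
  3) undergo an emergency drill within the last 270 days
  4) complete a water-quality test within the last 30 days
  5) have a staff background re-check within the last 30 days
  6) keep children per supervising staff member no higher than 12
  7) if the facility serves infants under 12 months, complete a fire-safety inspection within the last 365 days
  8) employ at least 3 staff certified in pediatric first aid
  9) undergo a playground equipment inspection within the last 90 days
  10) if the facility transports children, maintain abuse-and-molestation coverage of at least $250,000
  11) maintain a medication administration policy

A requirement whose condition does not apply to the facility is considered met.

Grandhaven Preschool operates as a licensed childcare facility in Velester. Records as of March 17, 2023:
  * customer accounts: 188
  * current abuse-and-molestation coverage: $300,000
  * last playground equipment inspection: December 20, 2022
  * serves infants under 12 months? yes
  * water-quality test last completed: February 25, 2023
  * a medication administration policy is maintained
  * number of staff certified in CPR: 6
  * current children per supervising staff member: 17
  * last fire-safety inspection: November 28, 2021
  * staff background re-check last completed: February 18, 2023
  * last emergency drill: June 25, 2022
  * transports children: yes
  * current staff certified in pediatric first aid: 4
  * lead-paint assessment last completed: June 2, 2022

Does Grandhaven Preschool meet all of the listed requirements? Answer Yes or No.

1. staff certified in CPR 6 ≥ 5 → met
2. lead-paint assessment 288 days ago vs limit 540 → met
3. emergency drill 265 days ago vs limit 270 → met
4. water-quality test 20 days ago vs limit 30 → met
5. staff background re-check 27 days ago vs limit 30 → met
6. children per supervising staff member 17 > 12 → not met
7. condition 'serves infants under 12 months' holds; fire-safety inspection 474 days ago vs limit 365 → not met
8. staff certified in pediatric first aid 4 ≥ 3 → met
9. playground equipment inspection 87 days ago vs limit 90 → met
10. condition 'transports children' holds; abuse-and-molestation coverage $300,000 ≥ $250,000 → met
11. medication administration policy present → met
Not met: 6, 7

No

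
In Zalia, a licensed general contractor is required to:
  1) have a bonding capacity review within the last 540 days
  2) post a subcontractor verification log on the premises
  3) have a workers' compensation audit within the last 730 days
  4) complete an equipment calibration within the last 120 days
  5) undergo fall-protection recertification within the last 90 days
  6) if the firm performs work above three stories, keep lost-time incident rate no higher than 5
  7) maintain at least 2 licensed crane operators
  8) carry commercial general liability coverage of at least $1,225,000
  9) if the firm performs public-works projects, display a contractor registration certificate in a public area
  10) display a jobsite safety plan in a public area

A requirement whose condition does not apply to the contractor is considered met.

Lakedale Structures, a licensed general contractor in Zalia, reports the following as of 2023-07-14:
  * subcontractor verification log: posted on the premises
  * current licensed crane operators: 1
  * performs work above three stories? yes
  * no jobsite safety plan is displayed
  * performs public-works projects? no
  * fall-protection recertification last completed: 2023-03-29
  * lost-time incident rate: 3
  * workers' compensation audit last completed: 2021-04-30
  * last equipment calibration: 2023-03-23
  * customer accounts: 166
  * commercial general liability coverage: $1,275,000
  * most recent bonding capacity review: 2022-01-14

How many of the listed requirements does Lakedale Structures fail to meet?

5

1. bonding capacity review 546 days ago vs limit 540 → not met
2. subcontractor verification log present → met
3. workers' compensation audit 805 days ago vs limit 730 → not met
4. equipment calibration 113 days ago vs limit 120 → met
5. fall-protection recertification 107 days ago vs limit 90 → not met
6. condition 'performs work above three stories' holds; lost-time incident rate 3 ≤ 5 → met
7. licensed crane operators 1 < 2 → not met
8. commercial general liability coverage $1,275,000 ≥ $1,225,000 → met
9. condition 'performs public-works projects' does not hold → requirement n/a → met
10. jobsite safety plan absent → not met
Not met: 5 of 10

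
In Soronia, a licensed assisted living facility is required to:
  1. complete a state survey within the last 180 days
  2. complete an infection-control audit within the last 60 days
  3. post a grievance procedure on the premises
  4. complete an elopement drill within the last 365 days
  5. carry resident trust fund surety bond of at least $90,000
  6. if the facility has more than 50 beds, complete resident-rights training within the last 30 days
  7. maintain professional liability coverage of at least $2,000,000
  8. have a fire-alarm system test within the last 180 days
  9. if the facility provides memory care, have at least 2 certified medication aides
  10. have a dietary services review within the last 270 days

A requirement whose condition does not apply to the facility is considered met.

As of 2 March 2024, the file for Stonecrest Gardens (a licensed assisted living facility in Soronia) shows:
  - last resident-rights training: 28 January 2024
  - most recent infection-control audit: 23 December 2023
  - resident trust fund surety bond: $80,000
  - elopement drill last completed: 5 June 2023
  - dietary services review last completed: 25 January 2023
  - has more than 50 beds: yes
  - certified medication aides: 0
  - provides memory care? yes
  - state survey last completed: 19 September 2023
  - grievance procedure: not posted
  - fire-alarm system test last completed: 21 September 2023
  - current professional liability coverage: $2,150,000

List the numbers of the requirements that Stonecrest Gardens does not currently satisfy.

1. state survey 165 days ago vs limit 180 → met
2. infection-control audit 70 days ago vs limit 60 → not met
3. grievance procedure absent → not met
4. elopement drill 271 days ago vs limit 365 → met
5. resident trust fund surety bond $80,000 < $90,000 → not met
6. condition 'has more than 50 beds' holds; resident-rights training 34 days ago vs limit 30 → not met
7. professional liability coverage $2,150,000 ≥ $2,000,000 → met
8. fire-alarm system test 163 days ago vs limit 180 → met
9. condition 'provides memory care' holds; certified medication aides 0 < 2 → not met
10. dietary services review 402 days ago vs limit 270 → not met
Not met: 2, 3, 5, 6, 9, 10

2, 3, 5, 6, 9, 10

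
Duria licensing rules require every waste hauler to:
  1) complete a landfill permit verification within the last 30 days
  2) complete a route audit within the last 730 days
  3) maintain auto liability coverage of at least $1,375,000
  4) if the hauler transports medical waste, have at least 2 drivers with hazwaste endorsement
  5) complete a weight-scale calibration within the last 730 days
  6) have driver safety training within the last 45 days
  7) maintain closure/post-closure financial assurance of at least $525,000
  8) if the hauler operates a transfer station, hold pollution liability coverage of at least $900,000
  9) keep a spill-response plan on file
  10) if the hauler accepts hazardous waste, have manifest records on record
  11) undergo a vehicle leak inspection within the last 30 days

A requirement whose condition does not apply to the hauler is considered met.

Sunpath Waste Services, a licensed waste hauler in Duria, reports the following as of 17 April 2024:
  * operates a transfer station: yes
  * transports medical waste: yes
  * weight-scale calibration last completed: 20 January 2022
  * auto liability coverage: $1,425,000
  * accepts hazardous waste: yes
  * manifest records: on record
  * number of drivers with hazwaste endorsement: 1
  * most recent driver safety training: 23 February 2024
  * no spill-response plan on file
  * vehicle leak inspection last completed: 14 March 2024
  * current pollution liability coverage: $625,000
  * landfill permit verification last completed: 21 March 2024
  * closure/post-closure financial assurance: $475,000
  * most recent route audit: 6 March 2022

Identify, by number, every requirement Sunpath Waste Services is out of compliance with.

1. landfill permit verification 27 days ago vs limit 30 → met
2. route audit 773 days ago vs limit 730 → not met
3. auto liability coverage $1,425,000 ≥ $1,375,000 → met
4. condition 'transports medical waste' holds; drivers with hazwaste endorsement 1 < 2 → not met
5. weight-scale calibration 818 days ago vs limit 730 → not met
6. driver safety training 54 days ago vs limit 45 → not met
7. closure/post-closure financial assurance $475,000 < $525,000 → not met
8. condition 'operates a transfer station' holds; pollution liability coverage $625,000 < $900,000 → not met
9. spill-response plan absent → not met
10. condition 'accepts hazardous waste' holds; manifest records present → met
11. vehicle leak inspection 34 days ago vs limit 30 → not met
Not met: 2, 4, 5, 6, 7, 8, 9, 11

2, 4, 5, 6, 7, 8, 9, 11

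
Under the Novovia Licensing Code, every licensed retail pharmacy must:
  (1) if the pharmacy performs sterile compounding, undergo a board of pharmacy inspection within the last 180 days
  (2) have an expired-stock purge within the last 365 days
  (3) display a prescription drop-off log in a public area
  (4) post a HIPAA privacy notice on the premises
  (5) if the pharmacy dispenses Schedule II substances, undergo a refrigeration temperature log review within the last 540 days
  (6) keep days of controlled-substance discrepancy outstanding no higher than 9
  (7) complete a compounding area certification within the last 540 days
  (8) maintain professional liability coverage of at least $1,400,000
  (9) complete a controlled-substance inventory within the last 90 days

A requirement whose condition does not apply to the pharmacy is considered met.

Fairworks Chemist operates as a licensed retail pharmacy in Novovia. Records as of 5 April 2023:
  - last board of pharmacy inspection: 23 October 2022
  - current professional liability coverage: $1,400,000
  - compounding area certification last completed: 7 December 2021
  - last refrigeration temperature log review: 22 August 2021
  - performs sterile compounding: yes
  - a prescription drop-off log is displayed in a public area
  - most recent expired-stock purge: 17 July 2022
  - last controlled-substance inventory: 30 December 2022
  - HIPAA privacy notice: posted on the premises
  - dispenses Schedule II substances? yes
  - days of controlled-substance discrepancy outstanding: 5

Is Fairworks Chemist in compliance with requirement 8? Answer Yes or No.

Yes

8. professional liability coverage $1,400,000 ≥ $1,400,000 → met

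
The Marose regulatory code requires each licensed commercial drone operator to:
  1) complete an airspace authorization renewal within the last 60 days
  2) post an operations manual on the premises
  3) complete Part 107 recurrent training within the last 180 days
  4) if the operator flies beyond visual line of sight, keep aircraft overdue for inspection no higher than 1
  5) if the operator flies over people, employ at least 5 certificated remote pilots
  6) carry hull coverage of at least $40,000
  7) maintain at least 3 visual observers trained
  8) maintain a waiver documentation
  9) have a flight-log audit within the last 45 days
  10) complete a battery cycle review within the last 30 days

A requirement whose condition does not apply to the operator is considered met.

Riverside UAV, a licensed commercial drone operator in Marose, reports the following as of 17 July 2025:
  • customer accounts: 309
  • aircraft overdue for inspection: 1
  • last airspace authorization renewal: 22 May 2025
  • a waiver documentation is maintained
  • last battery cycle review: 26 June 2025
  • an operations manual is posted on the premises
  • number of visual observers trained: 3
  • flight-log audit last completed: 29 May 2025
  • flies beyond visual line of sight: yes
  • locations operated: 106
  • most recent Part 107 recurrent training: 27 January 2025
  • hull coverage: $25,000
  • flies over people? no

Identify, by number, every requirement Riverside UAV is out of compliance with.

6, 9

1. airspace authorization renewal 56 days ago vs limit 60 → met
2. operations manual present → met
3. Part 107 recurrent training 171 days ago vs limit 180 → met
4. condition 'flies beyond visual line of sight' holds; aircraft overdue for inspection 1 ≤ 1 → met
5. condition 'flies over people' does not hold → requirement n/a → met
6. hull coverage $25,000 < $40,000 → not met
7. visual observers trained 3 ≥ 3 → met
8. waiver documentation present → met
9. flight-log audit 49 days ago vs limit 45 → not met
10. battery cycle review 21 days ago vs limit 30 → met
Not met: 6, 9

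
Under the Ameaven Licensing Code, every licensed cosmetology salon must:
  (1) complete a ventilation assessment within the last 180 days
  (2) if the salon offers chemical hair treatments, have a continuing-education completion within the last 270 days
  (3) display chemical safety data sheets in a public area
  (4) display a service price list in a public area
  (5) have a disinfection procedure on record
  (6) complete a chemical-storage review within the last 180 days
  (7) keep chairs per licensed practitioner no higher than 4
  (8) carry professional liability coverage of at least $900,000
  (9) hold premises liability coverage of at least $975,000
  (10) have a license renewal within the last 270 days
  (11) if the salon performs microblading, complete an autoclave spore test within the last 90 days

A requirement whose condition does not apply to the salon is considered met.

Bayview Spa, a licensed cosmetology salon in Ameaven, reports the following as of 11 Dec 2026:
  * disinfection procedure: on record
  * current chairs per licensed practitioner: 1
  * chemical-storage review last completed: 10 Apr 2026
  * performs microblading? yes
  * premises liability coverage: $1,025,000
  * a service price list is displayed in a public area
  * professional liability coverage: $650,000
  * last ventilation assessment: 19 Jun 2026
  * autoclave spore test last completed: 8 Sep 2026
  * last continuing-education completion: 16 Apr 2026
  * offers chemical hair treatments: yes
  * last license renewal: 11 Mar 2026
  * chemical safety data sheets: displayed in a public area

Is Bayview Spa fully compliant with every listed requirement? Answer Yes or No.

1. ventilation assessment 175 days ago vs limit 180 → met
2. condition 'offers chemical hair treatments' holds; continuing-education completion 239 days ago vs limit 270 → met
3. chemical safety data sheets present → met
4. service price list present → met
5. disinfection procedure present → met
6. chemical-storage review 245 days ago vs limit 180 → not met
7. chairs per licensed practitioner 1 ≤ 4 → met
8. professional liability coverage $650,000 < $900,000 → not met
9. premises liability coverage $1,025,000 ≥ $975,000 → met
10. license renewal 275 days ago vs limit 270 → not met
11. condition 'performs microblading' holds; autoclave spore test 94 days ago vs limit 90 → not met
Not met: 6, 8, 10, 11

No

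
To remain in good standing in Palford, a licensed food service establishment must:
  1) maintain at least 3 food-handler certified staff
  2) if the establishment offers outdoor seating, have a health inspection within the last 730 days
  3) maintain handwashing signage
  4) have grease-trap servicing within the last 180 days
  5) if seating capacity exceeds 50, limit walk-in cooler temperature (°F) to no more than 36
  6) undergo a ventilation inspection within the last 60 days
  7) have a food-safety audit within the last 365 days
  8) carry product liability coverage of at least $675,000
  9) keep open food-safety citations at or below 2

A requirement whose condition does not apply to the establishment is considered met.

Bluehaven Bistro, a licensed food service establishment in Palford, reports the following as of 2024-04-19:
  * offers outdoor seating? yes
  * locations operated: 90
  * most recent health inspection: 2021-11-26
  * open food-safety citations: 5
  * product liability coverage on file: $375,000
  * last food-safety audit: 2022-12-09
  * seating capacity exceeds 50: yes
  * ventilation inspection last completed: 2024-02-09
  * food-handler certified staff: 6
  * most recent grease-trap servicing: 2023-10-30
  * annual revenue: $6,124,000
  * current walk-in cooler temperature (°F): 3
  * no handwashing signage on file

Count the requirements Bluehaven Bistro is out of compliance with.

1. food-handler certified staff 6 ≥ 3 → met
2. condition 'offers outdoor seating' holds; health inspection 875 days ago vs limit 730 → not met
3. handwashing signage absent → not met
4. grease-trap servicing 172 days ago vs limit 180 → met
5. condition 'seating capacity exceeds 50' holds; walk-in cooler temperature (°F) 3 ≤ 36 → met
6. ventilation inspection 70 days ago vs limit 60 → not met
7. food-safety audit 497 days ago vs limit 365 → not met
8. product liability coverage $375,000 < $675,000 → not met
9. open food-safety citations 5 > 2 → not met
Not met: 6 of 9

6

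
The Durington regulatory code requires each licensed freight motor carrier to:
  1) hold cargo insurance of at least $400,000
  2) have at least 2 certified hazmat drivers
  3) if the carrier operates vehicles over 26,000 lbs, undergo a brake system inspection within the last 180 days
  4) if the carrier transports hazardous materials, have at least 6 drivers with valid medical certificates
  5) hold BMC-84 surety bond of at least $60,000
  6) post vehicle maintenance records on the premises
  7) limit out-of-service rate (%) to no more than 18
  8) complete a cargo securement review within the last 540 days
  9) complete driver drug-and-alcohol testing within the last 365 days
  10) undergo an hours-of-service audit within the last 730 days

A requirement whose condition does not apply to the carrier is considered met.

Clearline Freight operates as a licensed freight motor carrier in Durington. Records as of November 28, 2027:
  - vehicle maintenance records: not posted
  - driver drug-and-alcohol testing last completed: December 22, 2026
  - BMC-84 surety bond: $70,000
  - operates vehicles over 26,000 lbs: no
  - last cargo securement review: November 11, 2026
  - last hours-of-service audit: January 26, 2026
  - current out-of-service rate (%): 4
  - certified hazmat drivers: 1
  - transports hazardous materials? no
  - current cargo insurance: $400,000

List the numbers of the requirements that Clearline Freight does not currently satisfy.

1. cargo insurance $400,000 ≥ $400,000 → met
2. certified hazmat drivers 1 < 2 → not met
3. condition 'operates vehicles over 26,000 lbs' does not hold → requirement n/a → met
4. condition 'transports hazardous materials' does not hold → requirement n/a → met
5. BMC-84 surety bond $70,000 ≥ $60,000 → met
6. vehicle maintenance records absent → not met
7. out-of-service rate (%) 4 ≤ 18 → met
8. cargo securement review 382 days ago vs limit 540 → met
9. driver drug-and-alcohol testing 341 days ago vs limit 365 → met
10. hours-of-service audit 671 days ago vs limit 730 → met
Not met: 2, 6

2, 6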